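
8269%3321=1627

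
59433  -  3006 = 56427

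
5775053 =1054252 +4720801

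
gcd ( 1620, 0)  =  1620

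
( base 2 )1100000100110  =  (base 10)6182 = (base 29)7A5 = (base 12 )36B2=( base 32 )616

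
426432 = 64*6663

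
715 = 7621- 6906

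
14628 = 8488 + 6140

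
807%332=143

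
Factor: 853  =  853^1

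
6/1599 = 2/533=0.00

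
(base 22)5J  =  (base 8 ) 201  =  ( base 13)9c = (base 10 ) 129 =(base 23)5E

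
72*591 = 42552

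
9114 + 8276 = 17390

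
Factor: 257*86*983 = 21726266 = 2^1 * 43^1*257^1*983^1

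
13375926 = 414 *32309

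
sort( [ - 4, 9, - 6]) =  [ - 6, - 4 , 9 ] 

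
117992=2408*49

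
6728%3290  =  148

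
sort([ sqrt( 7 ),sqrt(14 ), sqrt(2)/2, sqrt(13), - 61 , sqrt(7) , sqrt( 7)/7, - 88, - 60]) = [ - 88,-61, - 60, sqrt(7)/7, sqrt(2)/2, sqrt( 7), sqrt(7),sqrt(13),  sqrt(14 )] 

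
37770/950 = 39 + 72/95  =  39.76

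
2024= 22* 92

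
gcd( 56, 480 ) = 8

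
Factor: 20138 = 2^1 *10069^1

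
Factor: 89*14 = 1246 = 2^1*7^1 * 89^1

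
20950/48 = 436 + 11/24 = 436.46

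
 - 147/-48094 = 147/48094 = 0.00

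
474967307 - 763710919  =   - 288743612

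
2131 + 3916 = 6047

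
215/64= 215/64 = 3.36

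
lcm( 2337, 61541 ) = 184623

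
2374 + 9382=11756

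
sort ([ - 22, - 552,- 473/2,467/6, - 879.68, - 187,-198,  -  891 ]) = [-891,-879.68, - 552 , - 473/2 , - 198,-187,-22, 467/6] 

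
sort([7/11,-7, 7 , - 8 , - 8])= [-8, - 8 ,  -  7, 7/11, 7 ] 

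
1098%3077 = 1098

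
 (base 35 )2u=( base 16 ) 64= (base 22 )4C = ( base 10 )100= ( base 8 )144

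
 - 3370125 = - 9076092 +5705967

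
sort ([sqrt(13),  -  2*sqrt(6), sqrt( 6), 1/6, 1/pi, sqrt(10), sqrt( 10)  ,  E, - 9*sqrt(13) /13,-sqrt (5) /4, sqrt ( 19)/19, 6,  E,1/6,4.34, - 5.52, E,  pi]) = [  -  5.52,-2*sqrt( 6 ),-9*sqrt(13) /13, - sqrt(5 )/4, 1/6,1/6, sqrt(19) /19 , 1/pi, sqrt(6), E, E, E, pi,sqrt(10),sqrt( 10), sqrt(13), 4.34, 6 ]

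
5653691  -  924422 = 4729269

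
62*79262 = 4914244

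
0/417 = 0 = 0.00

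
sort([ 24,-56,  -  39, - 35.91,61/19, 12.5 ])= [ - 56, - 39, - 35.91,61/19,  12.5,24 ] 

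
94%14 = 10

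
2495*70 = 174650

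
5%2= 1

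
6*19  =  114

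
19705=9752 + 9953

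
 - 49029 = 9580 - 58609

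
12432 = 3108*4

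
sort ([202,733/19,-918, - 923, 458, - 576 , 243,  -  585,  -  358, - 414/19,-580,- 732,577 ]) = [-923,- 918,-732, - 585, - 580,  -  576, - 358, - 414/19,733/19,202,243,458,577] 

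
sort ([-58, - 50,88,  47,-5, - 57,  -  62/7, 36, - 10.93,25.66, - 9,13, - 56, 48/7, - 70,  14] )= [  -  70, - 58, - 57, - 56 , - 50, - 10.93,-9, - 62/7,  -  5, 48/7 , 13,14,25.66,36,47 , 88]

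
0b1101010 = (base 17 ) 64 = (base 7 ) 211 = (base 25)46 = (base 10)106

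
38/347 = 38/347 =0.11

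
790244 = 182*4342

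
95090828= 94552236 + 538592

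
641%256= 129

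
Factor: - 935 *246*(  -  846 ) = 2^2*3^3*5^1*11^1 * 17^1*41^1 * 47^1=194588460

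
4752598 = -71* ( - 66938)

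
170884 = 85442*2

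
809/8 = 809/8  =  101.12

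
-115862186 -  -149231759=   33369573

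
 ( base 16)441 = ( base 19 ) 306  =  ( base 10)1089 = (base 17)3d1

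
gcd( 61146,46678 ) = 2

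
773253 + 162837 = 936090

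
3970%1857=256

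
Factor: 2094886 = 2^1*23^1 * 45541^1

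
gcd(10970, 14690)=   10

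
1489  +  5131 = 6620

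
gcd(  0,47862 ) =47862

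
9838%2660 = 1858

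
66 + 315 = 381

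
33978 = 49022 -15044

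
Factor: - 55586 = -2^1*27793^1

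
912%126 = 30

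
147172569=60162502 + 87010067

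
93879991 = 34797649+59082342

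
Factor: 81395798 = 2^1*11^1 * 1069^1*3461^1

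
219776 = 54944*4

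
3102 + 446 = 3548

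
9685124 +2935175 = 12620299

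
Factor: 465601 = 563^1*827^1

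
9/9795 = 3/3265 = 0.00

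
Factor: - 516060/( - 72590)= 2^1*3^2 * 7^( - 1)*17^( - 1) * 47^1=846/119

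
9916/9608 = 2479/2402= 1.03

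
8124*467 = 3793908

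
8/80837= 8/80837 =0.00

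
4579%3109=1470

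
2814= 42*67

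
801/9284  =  801/9284  =  0.09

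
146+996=1142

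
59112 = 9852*6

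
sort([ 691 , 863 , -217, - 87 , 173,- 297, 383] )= [-297,-217, - 87,173,383,691 , 863]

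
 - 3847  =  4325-8172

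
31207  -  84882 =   -  53675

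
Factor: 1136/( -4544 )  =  -2^( - 2 ) = - 1/4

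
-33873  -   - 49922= 16049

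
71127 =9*7903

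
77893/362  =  77893/362 = 215.17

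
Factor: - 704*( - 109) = 76736  =  2^6*11^1 * 109^1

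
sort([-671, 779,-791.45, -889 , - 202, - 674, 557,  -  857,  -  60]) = [ - 889, - 857, - 791.45, - 674, - 671,-202,  -  60, 557, 779]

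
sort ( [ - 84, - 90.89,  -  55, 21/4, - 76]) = [ - 90.89 ,- 84, - 76, - 55, 21/4 ] 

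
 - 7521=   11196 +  - 18717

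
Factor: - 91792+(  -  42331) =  - 11^1*89^1*137^1 = - 134123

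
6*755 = 4530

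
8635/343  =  25 + 60/343 = 25.17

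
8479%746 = 273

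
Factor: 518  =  2^1*7^1* 37^1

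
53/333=53/333 = 0.16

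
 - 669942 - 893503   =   -1563445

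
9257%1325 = 1307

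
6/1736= 3/868 = 0.00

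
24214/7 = 3459 + 1/7 = 3459.14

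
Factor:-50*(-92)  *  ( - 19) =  -87400= - 2^3*5^2 *19^1*23^1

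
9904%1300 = 804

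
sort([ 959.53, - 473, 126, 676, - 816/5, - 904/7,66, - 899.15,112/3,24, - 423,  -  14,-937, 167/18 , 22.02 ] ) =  [- 937 , -899.15, - 473, - 423,-816/5, - 904/7,-14, 167/18, 22.02, 24,112/3,66,  126, 676, 959.53 ] 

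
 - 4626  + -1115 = -5741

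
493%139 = 76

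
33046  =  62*533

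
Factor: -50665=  - 5^1*10133^1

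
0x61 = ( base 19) 52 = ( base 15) 67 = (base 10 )97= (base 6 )241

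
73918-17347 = 56571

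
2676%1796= 880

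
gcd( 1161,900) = 9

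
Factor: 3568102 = 2^1 * 29^1*61519^1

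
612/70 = 8  +  26/35 = 8.74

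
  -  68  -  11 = -79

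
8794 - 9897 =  - 1103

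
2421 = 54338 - 51917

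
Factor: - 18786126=-2^1*3^1*3131021^1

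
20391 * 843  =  17189613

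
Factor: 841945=5^1 *13^1*12953^1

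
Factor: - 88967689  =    -  1087^1*81847^1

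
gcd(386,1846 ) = 2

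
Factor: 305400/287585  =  120/113  =  2^3*3^1*5^1*113^( - 1)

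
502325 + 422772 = 925097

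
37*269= 9953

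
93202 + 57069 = 150271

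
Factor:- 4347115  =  -5^1*23^1*103^1*367^1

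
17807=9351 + 8456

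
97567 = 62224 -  - 35343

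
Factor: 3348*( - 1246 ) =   -  2^3*3^3*7^1*31^1*89^1 = - 4171608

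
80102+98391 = 178493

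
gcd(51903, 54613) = 1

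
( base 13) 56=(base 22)35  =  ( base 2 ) 1000111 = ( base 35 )21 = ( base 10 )71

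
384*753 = 289152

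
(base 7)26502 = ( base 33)6hc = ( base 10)7107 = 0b1101111000011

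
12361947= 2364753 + 9997194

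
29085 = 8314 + 20771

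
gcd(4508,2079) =7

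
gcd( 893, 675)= 1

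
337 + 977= 1314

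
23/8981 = 23/8981 = 0.00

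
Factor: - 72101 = - 72101^1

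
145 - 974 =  - 829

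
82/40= 2 + 1/20= 2.05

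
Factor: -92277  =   - 3^2*10253^1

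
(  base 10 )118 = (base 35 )3d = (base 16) 76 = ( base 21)5d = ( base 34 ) 3G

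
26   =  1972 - 1946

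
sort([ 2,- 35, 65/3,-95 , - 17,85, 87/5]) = [  -  95, - 35, - 17, 2,87/5,65/3,  85]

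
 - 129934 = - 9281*14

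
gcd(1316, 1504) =188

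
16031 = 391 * 41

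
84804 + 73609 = 158413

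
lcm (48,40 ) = 240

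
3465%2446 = 1019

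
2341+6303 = 8644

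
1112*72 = 80064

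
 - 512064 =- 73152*7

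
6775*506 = 3428150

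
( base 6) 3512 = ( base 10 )836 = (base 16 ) 344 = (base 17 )2f3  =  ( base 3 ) 1010222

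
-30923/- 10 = 3092+ 3/10= 3092.30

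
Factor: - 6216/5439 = - 2^3  *  7^( - 1 ) = - 8/7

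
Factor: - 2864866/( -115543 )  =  2^1*127^1*227^(- 1 )*509^( - 1 )*11279^1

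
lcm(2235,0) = 0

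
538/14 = 38 + 3/7 = 38.43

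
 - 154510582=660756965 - 815267547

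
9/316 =9/316 = 0.03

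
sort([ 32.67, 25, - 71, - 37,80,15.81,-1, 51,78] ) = [-71, - 37 , - 1, 15.81, 25,  32.67,  51 , 78 , 80]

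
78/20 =39/10 = 3.90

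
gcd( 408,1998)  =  6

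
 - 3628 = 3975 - 7603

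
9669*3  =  29007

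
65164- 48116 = 17048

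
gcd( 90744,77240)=8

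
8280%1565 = 455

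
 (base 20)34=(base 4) 1000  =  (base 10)64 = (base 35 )1t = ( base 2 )1000000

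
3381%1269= 843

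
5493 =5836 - 343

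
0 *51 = 0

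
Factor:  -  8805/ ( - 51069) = 5/29 = 5^1*29^( - 1 ) 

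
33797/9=33797/9= 3755.22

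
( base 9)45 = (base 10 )41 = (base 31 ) 1A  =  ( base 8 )51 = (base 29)1C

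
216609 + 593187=809796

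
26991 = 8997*3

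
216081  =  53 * 4077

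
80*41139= 3291120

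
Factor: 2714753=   2714753^1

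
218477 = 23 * 9499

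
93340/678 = 137+227/339  =  137.67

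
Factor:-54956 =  - 2^2*11^1 * 1249^1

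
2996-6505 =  -3509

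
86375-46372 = 40003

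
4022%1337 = 11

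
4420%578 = 374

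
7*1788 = 12516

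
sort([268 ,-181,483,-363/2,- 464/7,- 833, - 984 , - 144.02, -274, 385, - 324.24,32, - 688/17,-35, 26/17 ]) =[-984,  -  833, - 324.24, - 274,-363/2, - 181, - 144.02, - 464/7, - 688/17,-35,  26/17,32,  268, 385, 483] 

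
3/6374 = 3/6374 =0.00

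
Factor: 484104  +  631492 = 2^2*131^1*2129^1 = 1115596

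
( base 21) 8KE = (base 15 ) 1292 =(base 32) 3rq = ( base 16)F7A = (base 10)3962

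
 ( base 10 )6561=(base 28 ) 8A9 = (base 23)c96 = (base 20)G81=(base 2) 1100110100001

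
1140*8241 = 9394740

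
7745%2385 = 590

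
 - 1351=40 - 1391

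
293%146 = 1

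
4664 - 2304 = 2360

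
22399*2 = 44798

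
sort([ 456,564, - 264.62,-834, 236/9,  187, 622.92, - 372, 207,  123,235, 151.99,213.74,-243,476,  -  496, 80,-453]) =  [ - 834,  -  496, - 453, - 372,-264.62,-243,236/9, 80,123, 151.99, 187,207 , 213.74,235, 456,476,564, 622.92]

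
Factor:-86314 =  - 2^1*103^1 *419^1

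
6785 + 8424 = 15209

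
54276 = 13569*4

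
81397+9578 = 90975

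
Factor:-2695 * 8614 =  - 2^1*5^1*7^2 *11^1*59^1*73^1 = - 23214730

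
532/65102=266/32551 = 0.01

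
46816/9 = 5201 + 7/9 = 5201.78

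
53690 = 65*826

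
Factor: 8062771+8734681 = 16797452 = 2^2*7^1*23^1*26083^1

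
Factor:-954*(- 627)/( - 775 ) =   -  598158/775 = -2^1*3^3*5^( - 2 )*11^1*19^1*31^( - 1 )* 53^1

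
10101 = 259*39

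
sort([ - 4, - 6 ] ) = [ - 6,-4]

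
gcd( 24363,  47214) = 9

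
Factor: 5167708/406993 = 2^2*7^1*13^1 * 14197^1*406993^( - 1)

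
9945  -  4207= 5738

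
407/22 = 18 + 1/2 = 18.50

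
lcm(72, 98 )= 3528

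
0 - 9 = -9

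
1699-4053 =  - 2354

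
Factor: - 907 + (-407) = - 1314  =  - 2^1 *3^2* 73^1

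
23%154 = 23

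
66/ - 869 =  - 1  +  73/79=- 0.08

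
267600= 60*4460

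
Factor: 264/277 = 2^3*3^1*11^1*277^( - 1)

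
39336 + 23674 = 63010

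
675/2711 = 675/2711=   0.25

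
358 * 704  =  252032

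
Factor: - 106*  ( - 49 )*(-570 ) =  - 2^2 * 3^1*5^1*7^2*19^1*53^1 = - 2960580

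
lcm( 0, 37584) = 0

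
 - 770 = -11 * 70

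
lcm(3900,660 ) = 42900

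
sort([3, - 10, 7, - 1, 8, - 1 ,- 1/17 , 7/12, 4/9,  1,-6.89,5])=[ - 10, - 6.89, - 1 , - 1, - 1/17,4/9, 7/12,1, 3,5,7, 8]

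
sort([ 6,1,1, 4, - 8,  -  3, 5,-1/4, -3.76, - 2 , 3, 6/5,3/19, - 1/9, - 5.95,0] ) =[  -  8, - 5.95, - 3.76, -3, - 2,-1/4, - 1/9, 0,  3/19, 1, 1, 6/5, 3,4 , 5, 6] 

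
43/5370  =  43/5370 = 0.01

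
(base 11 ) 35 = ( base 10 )38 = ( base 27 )1B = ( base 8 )46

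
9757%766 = 565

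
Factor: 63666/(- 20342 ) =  - 3^5*7^( -1)*131^1*1453^( - 1 )= -31833/10171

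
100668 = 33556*3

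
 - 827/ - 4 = 206 + 3/4  =  206.75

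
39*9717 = 378963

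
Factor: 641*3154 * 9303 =18808005342 =2^1  *3^1*7^1*19^1*83^1*443^1*641^1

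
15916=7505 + 8411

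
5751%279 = 171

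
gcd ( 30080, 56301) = 1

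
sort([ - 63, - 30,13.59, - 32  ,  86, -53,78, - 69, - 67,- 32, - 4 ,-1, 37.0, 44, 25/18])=[ - 69, -67, - 63, - 53, - 32, - 32, - 30, - 4,- 1, 25/18, 13.59, 37.0 , 44, 78,86]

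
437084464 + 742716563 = 1179801027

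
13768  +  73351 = 87119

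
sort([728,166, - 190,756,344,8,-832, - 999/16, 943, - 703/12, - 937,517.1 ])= [ - 937, - 832, - 190, - 999/16,- 703/12 , 8,166,344, 517.1, 728,756,943]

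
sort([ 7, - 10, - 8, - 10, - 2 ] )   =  [ - 10,-10, - 8, - 2, 7 ] 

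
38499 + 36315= 74814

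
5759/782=5759/782 = 7.36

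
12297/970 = 12297/970 = 12.68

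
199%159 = 40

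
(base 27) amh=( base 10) 7901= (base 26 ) bhn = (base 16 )1edd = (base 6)100325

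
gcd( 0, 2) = 2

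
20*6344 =126880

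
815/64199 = 815/64199  =  0.01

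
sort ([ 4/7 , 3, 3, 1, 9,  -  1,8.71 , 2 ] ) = [ - 1,  4/7,1 , 2, 3,3,8.71,  9 ]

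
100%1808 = 100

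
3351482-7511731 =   -  4160249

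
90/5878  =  45/2939 = 0.02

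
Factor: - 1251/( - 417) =3 =3^1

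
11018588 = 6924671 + 4093917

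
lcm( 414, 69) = 414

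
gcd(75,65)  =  5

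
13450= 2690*5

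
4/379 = 4/379 = 0.01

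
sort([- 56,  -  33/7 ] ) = [ - 56, - 33/7 ] 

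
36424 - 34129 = 2295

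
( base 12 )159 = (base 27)7O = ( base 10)213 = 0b11010101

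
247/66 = 3+49/66=3.74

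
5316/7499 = 5316/7499 = 0.71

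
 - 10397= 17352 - 27749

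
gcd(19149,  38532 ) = 39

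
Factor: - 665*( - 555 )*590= 2^1*  3^1*5^3*7^1*19^1*37^1*59^1= 217754250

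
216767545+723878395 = 940645940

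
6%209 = 6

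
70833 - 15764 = 55069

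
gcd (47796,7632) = 12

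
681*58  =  39498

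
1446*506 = 731676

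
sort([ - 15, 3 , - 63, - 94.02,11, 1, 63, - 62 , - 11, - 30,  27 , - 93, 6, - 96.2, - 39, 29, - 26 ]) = [ - 96.2 ,-94.02, - 93, - 63,-62, - 39,-30, - 26, - 15,  -  11 , 1 , 3,6,  11,27 , 29 , 63 ]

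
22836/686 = 33 + 99/343 = 33.29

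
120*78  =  9360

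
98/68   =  1 + 15/34  =  1.44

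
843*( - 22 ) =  - 18546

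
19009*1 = 19009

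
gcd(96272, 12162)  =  2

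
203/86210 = 203/86210 =0.00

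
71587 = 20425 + 51162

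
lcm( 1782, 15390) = 169290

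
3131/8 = 391 + 3/8 = 391.38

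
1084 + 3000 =4084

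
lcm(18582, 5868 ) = 111492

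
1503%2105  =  1503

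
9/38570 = 9/38570 = 0.00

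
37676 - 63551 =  -25875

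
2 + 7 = 9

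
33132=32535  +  597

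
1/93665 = 1/93665 = 0.00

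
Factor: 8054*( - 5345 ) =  - 43048630= - 2^1 * 5^1 * 1069^1*4027^1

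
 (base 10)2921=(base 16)b69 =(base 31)317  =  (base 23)5c0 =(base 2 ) 101101101001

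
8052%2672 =36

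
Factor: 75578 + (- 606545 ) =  - 530967= -3^1*176989^1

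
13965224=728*19183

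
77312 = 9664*8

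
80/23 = 3 + 11/23  =  3.48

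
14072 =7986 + 6086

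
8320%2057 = 92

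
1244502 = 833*1494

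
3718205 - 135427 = 3582778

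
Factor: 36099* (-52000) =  - 2^5*3^3*5^3*7^1*13^1*191^1=- 1877148000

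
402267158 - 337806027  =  64461131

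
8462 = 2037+6425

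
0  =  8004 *0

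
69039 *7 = 483273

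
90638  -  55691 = 34947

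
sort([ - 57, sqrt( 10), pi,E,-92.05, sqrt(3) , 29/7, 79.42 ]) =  [ - 92.05,-57, sqrt(3), E , pi , sqrt(  10) , 29/7, 79.42]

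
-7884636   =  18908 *( - 417)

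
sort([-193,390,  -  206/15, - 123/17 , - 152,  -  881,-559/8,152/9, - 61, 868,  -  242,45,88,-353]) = [ - 881,  -  353 , - 242 ,-193 , - 152 , - 559/8,  -  61,-206/15,-123/17,152/9 , 45,88,390,868]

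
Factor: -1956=  -  2^2*3^1*163^1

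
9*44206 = 397854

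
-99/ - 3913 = 99/3913=0.03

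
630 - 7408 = - 6778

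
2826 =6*471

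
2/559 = 2/559 = 0.00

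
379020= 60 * 6317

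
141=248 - 107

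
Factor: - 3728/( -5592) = 2/3 = 2^1*3^( - 1)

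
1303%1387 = 1303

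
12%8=4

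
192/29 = 6  +  18/29 = 6.62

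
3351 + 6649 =10000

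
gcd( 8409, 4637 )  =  1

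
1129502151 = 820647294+308854857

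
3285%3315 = 3285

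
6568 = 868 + 5700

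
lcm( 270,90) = 270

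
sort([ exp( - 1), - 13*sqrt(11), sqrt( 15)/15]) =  [ - 13*sqrt(11 ) , sqrt(15 ) /15,exp(-1)]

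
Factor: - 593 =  - 593^1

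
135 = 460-325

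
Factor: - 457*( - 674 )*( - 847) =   -  2^1*7^1*11^2*337^1 * 457^1= - 260891246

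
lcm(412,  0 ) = 0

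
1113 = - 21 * ( - 53)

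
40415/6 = 6735 +5/6  =  6735.83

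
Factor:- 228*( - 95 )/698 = 10830/349 = 2^1 * 3^1*5^1*19^2* 349^( - 1 ) 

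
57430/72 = 28715/36 = 797.64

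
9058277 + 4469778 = 13528055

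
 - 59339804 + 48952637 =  - 10387167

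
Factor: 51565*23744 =1224359360 = 2^6 *5^1*7^1*53^1 * 10313^1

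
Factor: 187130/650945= 2^1*101^ ( - 1) * 1289^(-1 ) *18713^1= 37426/130189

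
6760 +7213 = 13973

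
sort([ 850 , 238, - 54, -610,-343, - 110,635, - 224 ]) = [ - 610,  -  343, - 224, - 110, - 54,238,635,850 ]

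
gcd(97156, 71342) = 2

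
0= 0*373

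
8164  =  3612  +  4552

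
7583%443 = 52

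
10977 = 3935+7042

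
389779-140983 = 248796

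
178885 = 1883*95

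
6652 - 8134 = - 1482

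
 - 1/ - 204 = 1/204 = 0.00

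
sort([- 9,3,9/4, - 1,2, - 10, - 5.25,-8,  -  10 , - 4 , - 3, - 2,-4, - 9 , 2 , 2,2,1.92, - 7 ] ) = [ - 10,  -  10, - 9, - 9, - 8, - 7, - 5.25, - 4, - 4, - 3, - 2,-1, 1.92,2,  2,  2,2  ,  9/4,  3]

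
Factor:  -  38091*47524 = -2^2*3^1*109^2 * 12697^1 = - 1810236684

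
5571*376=2094696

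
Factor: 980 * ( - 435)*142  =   - 60534600 = -2^3*3^1*5^2*7^2*29^1*71^1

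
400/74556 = 100/18639 = 0.01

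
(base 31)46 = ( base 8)202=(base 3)11211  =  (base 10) 130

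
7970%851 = 311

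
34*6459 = 219606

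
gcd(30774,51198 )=138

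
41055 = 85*483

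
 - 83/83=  - 1 = - 1.00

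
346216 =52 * 6658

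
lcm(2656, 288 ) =23904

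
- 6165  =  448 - 6613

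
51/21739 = 51/21739=   0.00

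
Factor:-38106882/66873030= - 6351147/11145505= - 3^2*5^(-1) * 7^( - 1 )*11^1*64153^1*318443^ (  -  1 ) 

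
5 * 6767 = 33835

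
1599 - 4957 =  - 3358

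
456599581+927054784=1383654365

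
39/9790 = 39/9790 = 0.00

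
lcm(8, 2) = 8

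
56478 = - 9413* ( - 6)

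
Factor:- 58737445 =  - 5^1 * 13^1*809^1 *1117^1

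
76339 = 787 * 97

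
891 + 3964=4855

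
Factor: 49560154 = 2^1 * 7^1 *199^1*17789^1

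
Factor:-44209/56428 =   -  2^ (  -  2)*11^1*4019^1*14107^(-1) 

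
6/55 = 6/55=0.11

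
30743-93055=-62312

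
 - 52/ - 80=13/20 = 0.65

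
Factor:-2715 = -3^1*5^1*181^1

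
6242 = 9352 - 3110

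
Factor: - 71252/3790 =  - 2^1*5^( - 1 ) *47^1 = - 94/5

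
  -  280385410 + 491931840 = 211546430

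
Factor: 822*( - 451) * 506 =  - 2^2*3^1*11^2*23^1*41^1*137^1   =  - 187585332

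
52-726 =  -674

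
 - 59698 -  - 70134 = 10436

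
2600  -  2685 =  - 85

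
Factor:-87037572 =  - 2^2*3^1*113^1*64187^1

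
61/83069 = 61/83069 = 0.00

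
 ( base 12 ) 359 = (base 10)501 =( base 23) LI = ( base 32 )fl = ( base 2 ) 111110101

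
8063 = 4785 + 3278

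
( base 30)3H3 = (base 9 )4360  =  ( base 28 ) 42l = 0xc8d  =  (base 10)3213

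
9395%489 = 104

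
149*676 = 100724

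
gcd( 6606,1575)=9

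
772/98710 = 386/49355  =  0.01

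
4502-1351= 3151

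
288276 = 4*72069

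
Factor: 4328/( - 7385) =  - 2^3*5^(-1) *7^(-1)*211^( - 1 ) *541^1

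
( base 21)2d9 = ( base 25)1le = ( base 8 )2214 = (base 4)102030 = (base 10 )1164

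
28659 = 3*9553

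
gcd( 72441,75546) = 27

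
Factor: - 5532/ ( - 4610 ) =2^1*3^1*5^(- 1) = 6/5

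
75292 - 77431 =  - 2139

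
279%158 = 121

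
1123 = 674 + 449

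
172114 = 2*86057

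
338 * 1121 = 378898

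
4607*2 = 9214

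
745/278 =2 + 189/278 = 2.68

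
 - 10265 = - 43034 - - 32769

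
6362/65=97 + 57/65 = 97.88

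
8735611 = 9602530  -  866919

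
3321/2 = 1660 + 1/2 = 1660.50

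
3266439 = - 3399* ( - 961 )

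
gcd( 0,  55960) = 55960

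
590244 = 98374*6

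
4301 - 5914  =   - 1613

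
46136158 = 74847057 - 28710899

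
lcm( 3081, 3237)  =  255723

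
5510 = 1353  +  4157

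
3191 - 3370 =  - 179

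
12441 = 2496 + 9945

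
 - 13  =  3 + -16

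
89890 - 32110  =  57780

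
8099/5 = 8099/5 = 1619.80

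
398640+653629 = 1052269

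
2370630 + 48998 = 2419628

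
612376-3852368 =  -3239992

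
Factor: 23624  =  2^3*2953^1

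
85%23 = 16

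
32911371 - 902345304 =-869433933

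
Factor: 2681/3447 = 3^( - 2)*7^1 = 7/9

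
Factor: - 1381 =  - 1381^1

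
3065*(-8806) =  - 26990390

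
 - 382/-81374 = 191/40687=0.00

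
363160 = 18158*20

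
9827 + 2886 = 12713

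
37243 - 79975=-42732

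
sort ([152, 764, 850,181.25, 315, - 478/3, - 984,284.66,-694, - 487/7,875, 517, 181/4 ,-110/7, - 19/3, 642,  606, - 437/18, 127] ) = [ - 984,-694, - 478/3, - 487/7, - 437/18 , - 110/7 , - 19/3, 181/4,127, 152, 181.25 , 284.66, 315, 517, 606, 642,764, 850,  875 ]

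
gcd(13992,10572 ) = 12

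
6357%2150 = 2057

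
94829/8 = 11853 + 5/8 = 11853.62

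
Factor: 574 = 2^1* 7^1  *41^1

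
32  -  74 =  - 42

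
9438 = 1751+7687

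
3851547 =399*9653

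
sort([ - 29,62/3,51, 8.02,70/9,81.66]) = [-29,70/9, 8.02,62/3, 51,81.66]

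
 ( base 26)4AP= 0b101110101101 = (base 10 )2989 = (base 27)42j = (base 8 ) 5655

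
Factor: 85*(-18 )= - 2^1*3^2*5^1*17^1 = - 1530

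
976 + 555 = 1531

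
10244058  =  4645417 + 5598641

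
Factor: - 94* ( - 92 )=8648 = 2^3*23^1*47^1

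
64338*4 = 257352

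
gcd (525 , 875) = 175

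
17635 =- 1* ( - 17635)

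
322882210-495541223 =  -172659013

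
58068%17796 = 4680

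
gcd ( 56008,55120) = 8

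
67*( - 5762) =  - 386054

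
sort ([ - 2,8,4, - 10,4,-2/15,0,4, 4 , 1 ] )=[ - 10, - 2,-2/15, 0, 1,4, 4,4 , 4,8]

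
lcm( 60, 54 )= 540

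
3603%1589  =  425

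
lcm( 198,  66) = 198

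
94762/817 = 115+807/817 = 115.99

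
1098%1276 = 1098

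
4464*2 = 8928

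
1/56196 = 1/56196 = 0.00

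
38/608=1/16 =0.06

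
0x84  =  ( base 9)156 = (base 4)2010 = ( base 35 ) 3r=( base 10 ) 132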